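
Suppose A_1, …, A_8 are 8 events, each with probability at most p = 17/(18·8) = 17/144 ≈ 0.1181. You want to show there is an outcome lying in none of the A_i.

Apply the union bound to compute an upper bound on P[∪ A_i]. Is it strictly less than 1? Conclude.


Union bound: P[∪_{i=1}^{8} A_i] ≤ Σ_i P[A_i] ≤ 8·p = 8·(17/144) = 17/18.
Numerically: 17/18 ≈ 0.9444.
Is 17/18 < 1? YES.
Since P[∪ A_i] ≤ 17/18 < 1, the complement has P[∩ A_i^c] ≥ 1 − 17/18 = 1/18 > 0, so some outcome avoids every A_i.

8·p = 17/18 ≈ 0.9444; existence CERTIFIED by the union bound.


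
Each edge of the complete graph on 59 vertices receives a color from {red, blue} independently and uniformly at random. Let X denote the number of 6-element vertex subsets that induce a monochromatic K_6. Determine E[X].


Let X = Σ_S X_S over the C(59, 6) = 45057474 subsets S of size 6, where X_S = 1 if the K_6 on S is monochromatic.
For a fixed S, the K_6 on S has C(6, 2) = 15 edges. P[all 15 edges red] = (1/2)^15, and likewise for blue, so P[monochromatic] = 2·(1/2)^15 = 2^{1 − 15} = 1/16384.
Summing: E[X] = C(59, 6) · 2^{1 − 15} = 45057474 · 1/16384 = 22528737/8192.
Numerically: E[X] ≈ 2750.090.

E[X] = C(59,6)·2^(1−C(6,2)) = 22528737/8192 ≈ 2750.090.


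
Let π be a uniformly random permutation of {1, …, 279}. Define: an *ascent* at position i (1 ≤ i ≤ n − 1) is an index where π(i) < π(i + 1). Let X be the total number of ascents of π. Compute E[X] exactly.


Write X = Σ X_I over i = 1, …, 278, with X_I the indicator of one ascent.
There are 278 indicators.
For each fixed i, the pair (π(i), π(i+1)) is a uniformly random ordered pair of distinct values from {1, …, 279}; by symmetry P[π(i) < π(i+1)] = 1/2.
By linearity: E[X] = 278 · (1/2) = (279 − 1) · (1/2) = 139 ≈ 139.0000.

E[X] = 139 = 139.0000.


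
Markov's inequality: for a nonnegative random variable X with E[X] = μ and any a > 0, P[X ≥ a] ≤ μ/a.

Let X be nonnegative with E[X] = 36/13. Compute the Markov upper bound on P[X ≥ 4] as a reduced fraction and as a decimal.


μ = E[X] = 36/13, a = 4.
Markov: P[X ≥ 4] ≤ μ/a = (36/13)/4 = 9/13.
Numerically: ≈ 0.6923.
(Since a = 4 > μ = 2.7692, the bound 9/13 is < 1 and informative.)

P[X ≥ 4] ≤ 9/13 ≈ 0.6923.


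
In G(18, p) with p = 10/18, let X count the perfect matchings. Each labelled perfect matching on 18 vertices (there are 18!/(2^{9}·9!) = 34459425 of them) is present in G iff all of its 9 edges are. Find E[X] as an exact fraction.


K_18 has 18!/(2^{9}·9!) = 34459425 labelled perfect matchings.
For each such perfect matching H, let X_H = 1 if all 9 edges of H are present in G. Then P[X_H = 1] = p^{9} = (5/9)^{9} = 1953125/387420489.
By linearity: E[X] = Σ_H E[X_H] = 34459425 · p^{9} = 34459425 · 1953125/387420489 = 830908203125/4782969.
Numerically: E[X] ≈ 1.7372e+05.

E[X] = 34459425 · (5/9)^{9} = 830908203125/4782969 ≈ 1.7372e+05.


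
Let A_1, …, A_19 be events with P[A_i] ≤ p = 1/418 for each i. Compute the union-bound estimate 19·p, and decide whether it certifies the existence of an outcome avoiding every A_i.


Union bound: P[∪_{i=1}^{19} A_i] ≤ Σ_i P[A_i] ≤ 19·p = 19·(1/418) = 1/22.
Numerically: 1/22 ≈ 0.04545.
Is 1/22 < 1? YES.
Since P[∪ A_i] ≤ 1/22 < 1, the complement has P[∩ A_i^c] ≥ 1 − 1/22 = 21/22 > 0, so some outcome avoids every A_i.

19·p = 1/22 ≈ 0.04545; existence CERTIFIED by the union bound.


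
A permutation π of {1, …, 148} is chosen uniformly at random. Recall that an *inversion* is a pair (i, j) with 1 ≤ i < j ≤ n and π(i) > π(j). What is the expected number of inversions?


Write X = Σ X_I over the C(148, 2) = 10878 pairs i < j, with X_I the indicator of one inversion.
There are 10878 indicators.
For each fixed pair i < j, the values π(i) and π(j) are two distinct elements of {1, …, 148} in uniformly random order; by symmetry P[π(i) > π(j)] = 1/2.
By linearity: E[X] = 10878 · (1/2) = C(148, 2) · (1/2) = 10878/2 = 5439 ≈ 5439.000000.

E[X] = 5439 = 5439.000000.


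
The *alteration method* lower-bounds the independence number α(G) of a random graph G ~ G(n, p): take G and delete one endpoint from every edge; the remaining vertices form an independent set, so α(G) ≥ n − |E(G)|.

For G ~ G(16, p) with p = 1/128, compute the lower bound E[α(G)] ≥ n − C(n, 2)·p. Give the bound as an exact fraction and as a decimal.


E[|E(G)|] = C(16, 2)·p = 120 · (1/128) = 15/16.
E[α(G)] ≥ n − E[|E(G)|] = 16 − 15/16 = 241/16.
Numerically: ≈ 15.06250.
(This is only a lower bound; the true E[α(G)] may be larger.)

E[α(G)] ≥ 241/16 ≈ 15.06250.


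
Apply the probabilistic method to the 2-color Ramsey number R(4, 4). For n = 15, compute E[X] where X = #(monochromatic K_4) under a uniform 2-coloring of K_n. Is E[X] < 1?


E[X] = C(15, 4) · 2^{1 − 6} = 1365 · 2^{−5} = 1365/32.
As a reduced fraction: E[X] = 1365/32 ≈ 42.65625.
Is E[X] < 1? NO.
Since E[X] ≥ 1, the first-moment bound is inconclusive at n = 15; it does NOT by itself certify R(4, 4) > 15.

E[X] = 1365/32 ≈ 42.65625; E[X] ≥ 1; first-moment method inconclusive here.


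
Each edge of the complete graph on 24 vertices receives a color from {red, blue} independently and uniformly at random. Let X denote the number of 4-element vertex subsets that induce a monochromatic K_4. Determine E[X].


Let X = Σ_S X_S over the C(24, 4) = 10626 subsets S of size 4, where X_S = 1 if the K_4 on S is monochromatic.
For a fixed S, the K_4 on S has C(4, 2) = 6 edges. P[all 6 edges red] = (1/2)^6, and likewise for blue, so P[monochromatic] = 2·(1/2)^6 = 2^{1 − 6} = 1/32.
By linearity of expectation: E[X] = C(24, 4) · 2^{1 − 6} = 10626 · 1/32 = 5313/16.
Numerically: E[X] ≈ 332.062.

E[X] = C(24,4)·2^(1−C(4,2)) = 5313/16 ≈ 332.062.


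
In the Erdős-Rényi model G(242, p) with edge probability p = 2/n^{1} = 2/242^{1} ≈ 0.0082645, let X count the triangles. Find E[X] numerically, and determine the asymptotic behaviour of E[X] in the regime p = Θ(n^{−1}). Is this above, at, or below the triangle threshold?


Number of potential triangles: C(242, 3) = 2332880.
Each occurs with probability p³ ≈ (0.0082645)³ ≈ 5.6447393e-07.
By linearity: E[X] = C(242, 3)·p³ ≈ 2332880 · 5.6447393e-07 ≈ 1.31685.
Here α = 1, so p = 2/n is exactly at the triangle threshold p ~ 1/n. Asymptotically E[X] → c³/6 = 2³/6 = 4/3 ≈ 1.33333, a bounded constant. In this regime the triangle count is asymptotically Poisson(c³/6).

E[X] ≈ 1.31685; in regime p = Θ(1/n^{1}) E[X] stays bounded (at the triangle threshold p ~ 1/n).


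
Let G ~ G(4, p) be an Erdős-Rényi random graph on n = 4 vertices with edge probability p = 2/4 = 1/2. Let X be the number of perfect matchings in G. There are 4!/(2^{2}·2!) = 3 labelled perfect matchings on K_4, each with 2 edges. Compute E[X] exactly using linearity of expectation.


K_4 has 4!/(2^{2}·2!) = 3 labelled perfect matchings.
For each such perfect matching H, let X_H = 1 if all 2 edges of H are present in G. Then P[X_H = 1] = p^{2} = (1/2)^{2} = 1/4.
By linearity of expectation: E[X] = Σ_H E[X_H] = 3 · p^{2} = 3 · 1/4 = 3/4.
Numerically: E[X] ≈ 0.75.

E[X] = 3 · (1/2)^{2} = 3/4 ≈ 0.75.


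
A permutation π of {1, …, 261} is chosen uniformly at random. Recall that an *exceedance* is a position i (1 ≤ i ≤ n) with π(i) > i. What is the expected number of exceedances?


Write X = Σ_{i=1}^{261} X_i, where X_i = 1_{π(i) > i}.
For each fixed i, π(i) is uniform over {1, …, 261} (marginal of a uniform permutation), so P[π(i) > i] = (n − i)/n. Summing: Σ_{i=1}^{261} (n − i)/n = (0 + 1 + … + 260)/261 = 261(261 − 1)/(2·261) = (261 − 1)/2.
Hence E[X] = Σ_{i=1}^{261} (261 − i)/261 = 130 ≈ 130.000000.

E[X] = 130 = 130.000000.


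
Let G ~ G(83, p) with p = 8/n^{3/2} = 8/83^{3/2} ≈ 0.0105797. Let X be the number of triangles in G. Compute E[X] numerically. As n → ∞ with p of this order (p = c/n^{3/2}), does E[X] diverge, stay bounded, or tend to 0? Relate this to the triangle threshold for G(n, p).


Number of potential triangles: C(83, 3) = 91881.
Each occurs with probability p³ ≈ (0.0105797)³ ≈ 1.18418225e-06.
By linearity: E[X] = C(83, 3)·p³ ≈ 91881 · 1.18418225e-06 ≈ 0.108804.
Since α = 3/2 > 1, p = c/n^{3/2} = o(1/n) is below the triangle threshold p ~ 1/n. Asymptotically E[X] ~ (c³/6)·n^{3(1−α)} = (8³/6)·n^{-1.5} → 0, so by Markov's inequality G has no triangles w.h.p.

E[X] ≈ 0.108804; in regime p = Θ(1/n^{3/2}) E[X] tends to 0 (below the triangle threshold p ~ 1/n).


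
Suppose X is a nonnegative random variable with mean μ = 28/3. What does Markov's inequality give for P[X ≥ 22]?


μ = E[X] = 28/3, a = 22.
Markov: P[X ≥ 22] ≤ μ/a = (28/3)/22 = 14/33.
Numerically: ≈ 0.42424.
(Since a = 22 > μ = 9.33333, the bound 14/33 is < 1 and informative.)

P[X ≥ 22] ≤ 14/33 ≈ 0.42424.


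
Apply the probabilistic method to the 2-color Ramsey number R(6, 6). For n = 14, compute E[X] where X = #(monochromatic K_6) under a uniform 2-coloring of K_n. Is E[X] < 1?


E[X] = C(14, 6) · 2^{1 − 15} = 3003 · 2^{−14} = 3003/16384.
As a reduced fraction: E[X] = 3003/16384 ≈ 0.1833.
Is E[X] < 1? YES.
Since E[X] < 1, there exists a 2-coloring of K_{14} with no monochromatic K_6; hence R(6, 6) > 14.

E[X] = 3003/16384 ≈ 0.1833; E[X] < 1, so R(6, 6) > 14.


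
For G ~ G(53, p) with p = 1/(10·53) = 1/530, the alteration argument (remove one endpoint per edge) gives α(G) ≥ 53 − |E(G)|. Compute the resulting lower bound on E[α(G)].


E[|E(G)|] = C(53, 2)·p = 1378 · (1/530) = 13/5.
E[α(G)] ≥ n − E[|E(G)|] = 53 − 13/5 = 252/5.
Numerically: ≈ 50.4000.
(This is only a lower bound; the true E[α(G)] may be larger.)

E[α(G)] ≥ 252/5 ≈ 50.4000.


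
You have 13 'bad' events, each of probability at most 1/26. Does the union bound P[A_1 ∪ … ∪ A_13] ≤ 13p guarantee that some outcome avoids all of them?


Union bound: P[∪_{i=1}^{13} A_i] ≤ Σ_i P[A_i] ≤ 13·p = 13·(1/26) = 1/2.
Numerically: 1/2 ≈ 0.50000.
Is 1/2 < 1? YES.
Since P[∪ A_i] ≤ 1/2 < 1, the complement has P[∩ A_i^c] ≥ 1 − 1/2 = 1/2 > 0, so some outcome avoids every A_i.

13·p = 1/2 ≈ 0.50000; existence CERTIFIED by the union bound.


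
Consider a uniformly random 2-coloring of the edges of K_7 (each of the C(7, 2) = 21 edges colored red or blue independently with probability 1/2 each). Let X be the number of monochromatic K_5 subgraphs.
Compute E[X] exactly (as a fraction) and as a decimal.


Let X = Σ_S X_S over the C(7, 5) = 21 subsets S of size 5, where X_S = 1 if the K_5 on S is monochromatic.
For a fixed S, the K_5 on S has C(5, 2) = 10 edges. P[all 10 edges red] = (1/2)^10, and likewise for blue, so P[monochromatic] = 2·(1/2)^10 = 2^{1 − 10} = 1/512.
By linearity of expectation: E[X] = C(7, 5) · 2^{1 − 10} = 21 · 1/512 = 21/512.
Numerically: E[X] ≈ 0.041.

E[X] = C(7,5)·2^(1−C(5,2)) = 21/512 ≈ 0.041.


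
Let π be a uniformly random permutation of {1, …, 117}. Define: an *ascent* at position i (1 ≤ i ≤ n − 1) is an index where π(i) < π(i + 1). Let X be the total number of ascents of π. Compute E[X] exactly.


Write X = Σ X_I over i = 1, …, 116, with X_I the indicator of one ascent.
There are 116 indicators.
For each fixed i, the pair (π(i), π(i+1)) is a uniformly random ordered pair of distinct values from {1, …, 117}; by symmetry P[π(i) < π(i+1)] = 1/2.
By linearity: E[X] = 116 · (1/2) = (117 − 1) · (1/2) = 58 ≈ 58.0000.

E[X] = 58 = 58.0000.


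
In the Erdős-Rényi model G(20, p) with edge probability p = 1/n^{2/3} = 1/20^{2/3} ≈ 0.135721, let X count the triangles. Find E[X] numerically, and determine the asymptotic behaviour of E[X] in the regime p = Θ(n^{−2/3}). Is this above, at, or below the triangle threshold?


Number of potential triangles: C(20, 3) = 1140.
Each occurs with probability p³ ≈ (0.135721)³ ≈ 2.50000000e-03.
By linearity: E[X] = C(20, 3)·p³ ≈ 1140 · 2.50000000e-03 ≈ 2.850000.
Since α = 2/3 < 1, p = c/n^{2/3} ≫ 1/n is above the triangle threshold p ~ 1/n. Asymptotically E[X] ~ (c³/6)·n^{3(1−α)} = (1³/6)·n^{1} → ∞; triangles are abundant w.h.p.

E[X] ≈ 2.850000; in regime p = Θ(1/n^{2/3}) E[X] diverges (above the triangle threshold p ~ 1/n).


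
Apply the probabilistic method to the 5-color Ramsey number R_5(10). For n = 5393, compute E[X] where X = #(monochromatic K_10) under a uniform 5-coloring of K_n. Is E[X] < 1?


E[X] = C(5393, 10) · 5^{1 − 45} = 5687418968154238267170642278008 · 5^{−44} = 5687418968154238267170642278008/5684341886080801486968994140625.
As a reduced fraction: E[X] = 5687418968154238267170642278008/5684341886080801486968994140625 ≈ 1.00054.
Is E[X] < 1? NO.
Since E[X] ≥ 1, the first-moment bound is inconclusive at n = 5393; it does NOT by itself certify R_5(10) > 5393.

E[X] = 5687418968154238267170642278008/5684341886080801486968994140625 ≈ 1.00054; E[X] ≥ 1; first-moment method inconclusive here.


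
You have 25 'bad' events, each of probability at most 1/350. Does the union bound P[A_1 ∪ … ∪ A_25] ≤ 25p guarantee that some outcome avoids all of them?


Union bound: P[∪_{i=1}^{25} A_i] ≤ Σ_i P[A_i] ≤ 25·p = 25·(1/350) = 1/14.
Numerically: 1/14 ≈ 0.07143.
Is 1/14 < 1? YES.
Since P[∪ A_i] ≤ 1/14 < 1, the complement has P[∩ A_i^c] ≥ 1 − 1/14 = 13/14 > 0, so some outcome avoids every A_i.

25·p = 1/14 ≈ 0.07143; existence CERTIFIED by the union bound.


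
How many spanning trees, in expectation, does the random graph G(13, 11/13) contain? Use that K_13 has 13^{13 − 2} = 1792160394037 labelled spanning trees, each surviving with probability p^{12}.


K_13 has 13^{13 − 2} = 1792160394037 labelled spanning trees.
For each such spanning tree H, let X_H = 1 if all 12 edges of H are present in G. Then P[X_H = 1] = p^{12} = (11/13)^{12} = 3138428376721/23298085122481.
By linearity of expectation: E[X] = Σ_H E[X_H] = 1792160394037 · p^{12} = 1792160394037 · 3138428376721/23298085122481 = 3138428376721/13.
Numerically: E[X] ≈ 2.41418e+11.

E[X] = 1792160394037 · (11/13)^{12} = 3138428376721/13 ≈ 2.41418e+11.


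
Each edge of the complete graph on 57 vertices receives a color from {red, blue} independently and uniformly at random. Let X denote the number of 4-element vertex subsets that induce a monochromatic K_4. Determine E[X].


Let X = Σ_S X_S over the C(57, 4) = 395010 subsets S of size 4, where X_S = 1 if the K_4 on S is monochromatic.
For a fixed S, the K_4 on S has C(4, 2) = 6 edges. P[all 6 edges red] = (1/2)^6, and likewise for blue, so P[monochromatic] = 2·(1/2)^6 = 2^{1 − 6} = 1/32.
By linearity: E[X] = C(57, 4) · 2^{1 − 6} = 395010 · 1/32 = 197505/16.
Numerically: E[X] ≈ 12344.0625.

E[X] = C(57,4)·2^(1−C(4,2)) = 197505/16 ≈ 12344.0625.


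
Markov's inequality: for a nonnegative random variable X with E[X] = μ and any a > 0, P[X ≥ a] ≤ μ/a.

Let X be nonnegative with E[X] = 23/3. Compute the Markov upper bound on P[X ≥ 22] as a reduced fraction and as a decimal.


μ = E[X] = 23/3, a = 22.
Markov: P[X ≥ 22] ≤ μ/a = (23/3)/22 = 23/66.
Numerically: ≈ 0.3485.
(Since a = 22 > μ = 7.6667, the bound 23/66 is < 1 and informative.)

P[X ≥ 22] ≤ 23/66 ≈ 0.3485.


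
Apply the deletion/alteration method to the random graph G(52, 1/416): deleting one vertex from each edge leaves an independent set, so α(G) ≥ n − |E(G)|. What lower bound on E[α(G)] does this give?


E[|E(G)|] = C(52, 2)·p = 1326 · (1/416) = 51/16.
E[α(G)] ≥ n − E[|E(G)|] = 52 − 51/16 = 781/16.
Numerically: ≈ 48.812.
(This is only a lower bound; the true E[α(G)] may be larger.)

E[α(G)] ≥ 781/16 ≈ 48.812.


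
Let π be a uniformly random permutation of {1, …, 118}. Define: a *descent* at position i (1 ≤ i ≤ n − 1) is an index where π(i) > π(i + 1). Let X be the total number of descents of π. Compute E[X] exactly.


Write X = Σ X_I over i = 1, …, 117, with X_I the indicator of one descent.
There are 117 indicators.
For each fixed i, the pair (π(i), π(i+1)) is a uniformly random ordered pair of distinct values from {1, …, 118}; by symmetry P[π(i) > π(i+1)] = 1/2.
By linearity: E[X] = 117 · (1/2) = (118 − 1) · (1/2) = 117/2 ≈ 58.500.

E[X] = 117/2 = 58.500.


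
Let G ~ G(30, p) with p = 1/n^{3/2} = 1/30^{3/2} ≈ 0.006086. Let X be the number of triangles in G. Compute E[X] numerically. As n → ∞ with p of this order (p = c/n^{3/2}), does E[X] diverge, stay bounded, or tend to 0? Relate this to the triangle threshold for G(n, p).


Number of potential triangles: C(30, 3) = 4060.
Each occurs with probability p³ ≈ (0.006086)³ ≈ 2.254002e-07.
By linearity: E[X] = C(30, 3)·p³ ≈ 4060 · 2.254002e-07 ≈ 0.0009.
Since α = 3/2 > 1, p = c/n^{3/2} = o(1/n) is below the triangle threshold p ~ 1/n. Asymptotically E[X] ~ (c³/6)·n^{3(1−α)} = (1³/6)·n^{-1.5} → 0, so by Markov's inequality G has no triangles w.h.p.

E[X] ≈ 0.0009; in regime p = Θ(1/n^{3/2}) E[X] tends to 0 (below the triangle threshold p ~ 1/n).


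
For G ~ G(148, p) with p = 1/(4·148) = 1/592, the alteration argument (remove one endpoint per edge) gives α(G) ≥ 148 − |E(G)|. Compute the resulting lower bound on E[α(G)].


E[|E(G)|] = C(148, 2)·p = 10878 · (1/592) = 147/8.
E[α(G)] ≥ n − E[|E(G)|] = 148 − 147/8 = 1037/8.
Numerically: ≈ 129.6250.
(This is only a lower bound; the true E[α(G)] may be larger.)

E[α(G)] ≥ 1037/8 ≈ 129.6250.


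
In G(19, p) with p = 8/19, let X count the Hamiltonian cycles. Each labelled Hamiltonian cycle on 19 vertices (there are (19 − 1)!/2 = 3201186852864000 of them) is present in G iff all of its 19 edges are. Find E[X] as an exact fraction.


K_19 has (19 − 1)!/2 = 3201186852864000 labelled Hamiltonian cycles.
For each such Hamiltonian cycle H, let X_H = 1 if all 19 edges of H are present in G. Then P[X_H = 1] = p^{19} = (8/19)^{19} = 144115188075855872/1978419655660313589123979.
Summing the indicators: E[X] = Σ_H E[X_H] = 3201186852864000 · p^{19} = 3201186852864000 · 144115188075855872/1978419655660313589123979 = 461339645366452518590934417408000/1978419655660313589123979.
Numerically: E[X] ≈ 2.33186e+08.

E[X] = 3201186852864000 · (8/19)^{19} = 461339645366452518590934417408000/1978419655660313589123979 ≈ 2.33186e+08.


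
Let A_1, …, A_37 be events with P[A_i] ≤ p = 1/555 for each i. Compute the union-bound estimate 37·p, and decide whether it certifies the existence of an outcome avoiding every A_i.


Union bound: P[∪_{i=1}^{37} A_i] ≤ Σ_i P[A_i] ≤ 37·p = 37·(1/555) = 1/15.
Numerically: 1/15 ≈ 0.0666667.
Is 1/15 < 1? YES.
Since P[∪ A_i] ≤ 1/15 < 1, the complement has P[∩ A_i^c] ≥ 1 − 1/15 = 14/15 > 0, so some outcome avoids every A_i.

37·p = 1/15 ≈ 0.0666667; existence CERTIFIED by the union bound.


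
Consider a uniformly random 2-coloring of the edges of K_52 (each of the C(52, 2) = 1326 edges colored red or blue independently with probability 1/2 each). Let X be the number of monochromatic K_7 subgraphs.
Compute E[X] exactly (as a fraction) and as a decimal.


Let X = Σ_S X_S over the C(52, 7) = 133784560 subsets S of size 7, where X_S = 1 if the K_7 on S is monochromatic.
For a fixed S, the K_7 on S has C(7, 2) = 21 edges. P[all 21 edges red] = (1/2)^21, and likewise for blue, so P[monochromatic] = 2·(1/2)^21 = 2^{1 − 21} = 1/1048576.
By linearity: E[X] = C(52, 7) · 2^{1 − 21} = 133784560 · 1/1048576 = 8361535/65536.
Numerically: E[X] ≈ 127.5869.

E[X] = C(52,7)·2^(1−C(7,2)) = 8361535/65536 ≈ 127.5869.


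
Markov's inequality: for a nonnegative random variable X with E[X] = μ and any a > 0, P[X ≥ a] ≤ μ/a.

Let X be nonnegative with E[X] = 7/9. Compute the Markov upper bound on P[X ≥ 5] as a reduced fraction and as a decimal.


μ = E[X] = 7/9, a = 5.
Markov: P[X ≥ 5] ≤ μ/a = (7/9)/5 = 7/45.
Numerically: ≈ 0.156.
(Since a = 5 > μ = 0.778, the bound 7/45 is < 1 and informative.)

P[X ≥ 5] ≤ 7/45 ≈ 0.156.


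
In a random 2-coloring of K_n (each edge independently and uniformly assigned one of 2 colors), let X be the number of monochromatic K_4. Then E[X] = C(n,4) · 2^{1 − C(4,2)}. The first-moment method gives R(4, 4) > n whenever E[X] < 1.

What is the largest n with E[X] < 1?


We need C(n, 4) · 2^{1 − 6} < 1, i.e. C(n, 4) < 2^{6 − 1} = 32.
Check values of n near the boundary:
  n = 4: C(4, 4) = 1; 1 < 32? YES
  n = 5: C(5, 4) = 5; 5 < 32? YES
  n = 6: C(6, 4) = 15; 15 < 32? YES
  n = 7: C(7, 4) = 35; 35 < 32? NO
  n = 8: C(8, 4) = 70; 70 < 32? NO
The largest n with C(n, 4) < 32 is n = 6 (where E[X] = 15/32 ≈ 0.468750). Hence R(4, 4) > 6, i.e. R(4, 4) ≥ 7.

Largest n = 6; hence R(4, 4) > 6.


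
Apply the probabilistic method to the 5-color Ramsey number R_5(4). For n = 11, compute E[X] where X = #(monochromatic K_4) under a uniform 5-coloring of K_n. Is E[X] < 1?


E[X] = C(11, 4) · 5^{1 − 6} = 330 · 5^{−5} = 330/3125.
As a reduced fraction: E[X] = 66/625 ≈ 0.105600.
Is E[X] < 1? YES.
Since E[X] < 1, there exists a 5-coloring of K_{11} with no monochromatic K_4; hence R_5(4) > 11.

E[X] = 66/625 ≈ 0.105600; E[X] < 1, so R_5(4) > 11.


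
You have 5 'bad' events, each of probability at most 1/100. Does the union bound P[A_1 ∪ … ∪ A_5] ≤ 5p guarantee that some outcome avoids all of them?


Union bound: P[∪_{i=1}^{5} A_i] ≤ Σ_i P[A_i] ≤ 5·p = 5·(1/100) = 1/20.
Numerically: 1/20 ≈ 0.0500000.
Is 1/20 < 1? YES.
Since P[∪ A_i] ≤ 1/20 < 1, the complement has P[∩ A_i^c] ≥ 1 − 1/20 = 19/20 > 0, so some outcome avoids every A_i.

5·p = 1/20 ≈ 0.0500000; existence CERTIFIED by the union bound.


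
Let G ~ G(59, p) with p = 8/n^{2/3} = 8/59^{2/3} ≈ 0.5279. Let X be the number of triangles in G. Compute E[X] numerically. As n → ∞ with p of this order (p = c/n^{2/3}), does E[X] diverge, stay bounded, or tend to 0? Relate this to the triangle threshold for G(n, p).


Number of potential triangles: C(59, 3) = 32509.
Each occurs with probability p³ ≈ (0.5279)³ ≈ 1.470842e-01.
By linearity: E[X] = C(59, 3)·p³ ≈ 32509 · 1.470842e-01 ≈ 4781.5593.
Since α = 2/3 < 1, p = c/n^{2/3} ≫ 1/n is above the triangle threshold p ~ 1/n. Asymptotically E[X] ~ (c³/6)·n^{3(1−α)} = (8³/6)·n^{1} → ∞; triangles are abundant w.h.p.

E[X] ≈ 4781.5593; in regime p = Θ(1/n^{2/3}) E[X] diverges (above the triangle threshold p ~ 1/n).


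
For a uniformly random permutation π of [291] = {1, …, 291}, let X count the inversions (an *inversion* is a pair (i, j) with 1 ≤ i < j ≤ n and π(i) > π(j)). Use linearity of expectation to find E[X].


Write X = Σ X_I over the C(291, 2) = 42195 pairs i < j, with X_I the indicator of one inversion.
There are 42195 indicators.
For each fixed pair i < j, the values π(i) and π(j) are two distinct elements of {1, …, 291} in uniformly random order; by symmetry P[π(i) > π(j)] = 1/2.
By linearity: E[X] = 42195 · (1/2) = C(291, 2) · (1/2) = 42195/2 = 42195/2 ≈ 21097.50000.

E[X] = 42195/2 = 21097.50000.


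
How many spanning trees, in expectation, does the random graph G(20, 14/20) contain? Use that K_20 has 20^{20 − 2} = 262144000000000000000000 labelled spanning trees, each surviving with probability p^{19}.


K_20 has 20^{20 − 2} = 262144000000000000000000 labelled spanning trees.
For each such spanning tree H, let X_H = 1 if all 19 edges of H are present in G. Then P[X_H = 1] = p^{19} = (7/10)^{19} = 11398895185373143/10000000000000000000.
By linearity: E[X] = Σ_H E[X_H] = 262144000000000000000000 · p^{19} = 262144000000000000000000 · 11398895185373143/10000000000000000000 = 1494075989737228599296/5.
Numerically: E[X] ≈ 2.98815e+20.

E[X] = 262144000000000000000000 · (7/10)^{19} = 1494075989737228599296/5 ≈ 2.98815e+20.


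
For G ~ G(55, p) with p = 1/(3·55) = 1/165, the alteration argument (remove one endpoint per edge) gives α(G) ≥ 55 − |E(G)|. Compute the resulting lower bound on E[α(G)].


E[|E(G)|] = C(55, 2)·p = 1485 · (1/165) = 9.
E[α(G)] ≥ n − E[|E(G)|] = 55 − 9 = 46.
Numerically: ≈ 46.000.
(This is only a lower bound; the true E[α(G)] may be larger.)

E[α(G)] ≥ 46 ≈ 46.000.


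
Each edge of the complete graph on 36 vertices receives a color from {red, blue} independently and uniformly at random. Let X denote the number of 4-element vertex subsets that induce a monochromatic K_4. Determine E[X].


Let X = Σ_S X_S over the C(36, 4) = 58905 subsets S of size 4, where X_S = 1 if the K_4 on S is monochromatic.
For a fixed S, the K_4 on S has C(4, 2) = 6 edges. P[all 6 edges red] = (1/2)^6, and likewise for blue, so P[monochromatic] = 2·(1/2)^6 = 2^{1 − 6} = 1/32.
Summing: E[X] = C(36, 4) · 2^{1 − 6} = 58905 · 1/32 = 58905/32.
Numerically: E[X] ≈ 1840.781.

E[X] = C(36,4)·2^(1−C(4,2)) = 58905/32 ≈ 1840.781.


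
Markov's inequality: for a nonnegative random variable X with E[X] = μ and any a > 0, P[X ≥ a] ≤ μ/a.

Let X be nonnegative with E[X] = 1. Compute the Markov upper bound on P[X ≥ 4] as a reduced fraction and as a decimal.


μ = E[X] = 1, a = 4.
Markov: P[X ≥ 4] ≤ μ/a = (1)/4 = 1/4.
Numerically: ≈ 0.25000.
(Since a = 4 > μ = 1.00000, the bound 1/4 is < 1 and informative.)

P[X ≥ 4] ≤ 1/4 ≈ 0.25000.


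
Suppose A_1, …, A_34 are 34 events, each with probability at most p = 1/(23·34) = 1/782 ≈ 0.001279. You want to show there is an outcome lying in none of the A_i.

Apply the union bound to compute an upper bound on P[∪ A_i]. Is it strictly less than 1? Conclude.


Union bound: P[∪_{i=1}^{34} A_i] ≤ Σ_i P[A_i] ≤ 34·p = 34·(1/782) = 1/23.
Numerically: 1/23 ≈ 0.043478.
Is 1/23 < 1? YES.
Since P[∪ A_i] ≤ 1/23 < 1, the complement has P[∩ A_i^c] ≥ 1 − 1/23 = 22/23 > 0, so some outcome avoids every A_i.

34·p = 1/23 ≈ 0.043478; existence CERTIFIED by the union bound.


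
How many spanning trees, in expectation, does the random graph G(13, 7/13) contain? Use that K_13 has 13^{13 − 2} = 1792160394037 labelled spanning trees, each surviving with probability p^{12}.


K_13 has 13^{13 − 2} = 1792160394037 labelled spanning trees.
For each such spanning tree H, let X_H = 1 if all 12 edges of H are present in G. Then P[X_H = 1] = p^{12} = (7/13)^{12} = 13841287201/23298085122481.
By linearity: E[X] = Σ_H E[X_H] = 1792160394037 · p^{12} = 1792160394037 · 13841287201/23298085122481 = 13841287201/13.
Numerically: E[X] ≈ 1.0647e+09.

E[X] = 1792160394037 · (7/13)^{12} = 13841287201/13 ≈ 1.0647e+09.


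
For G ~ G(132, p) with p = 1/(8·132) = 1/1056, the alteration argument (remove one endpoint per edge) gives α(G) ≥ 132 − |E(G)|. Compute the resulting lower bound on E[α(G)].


E[|E(G)|] = C(132, 2)·p = 8646 · (1/1056) = 131/16.
E[α(G)] ≥ n − E[|E(G)|] = 132 − 131/16 = 1981/16.
Numerically: ≈ 123.812.
(This is only a lower bound; the true E[α(G)] may be larger.)

E[α(G)] ≥ 1981/16 ≈ 123.812.


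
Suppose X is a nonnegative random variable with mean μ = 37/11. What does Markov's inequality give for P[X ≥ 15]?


μ = E[X] = 37/11, a = 15.
Markov: P[X ≥ 15] ≤ μ/a = (37/11)/15 = 37/165.
Numerically: ≈ 0.224.
(Since a = 15 > μ = 3.364, the bound 37/165 is < 1 and informative.)

P[X ≥ 15] ≤ 37/165 ≈ 0.224.


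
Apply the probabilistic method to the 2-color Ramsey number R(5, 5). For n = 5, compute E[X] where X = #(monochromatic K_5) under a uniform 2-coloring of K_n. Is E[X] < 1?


E[X] = C(5, 5) · 2^{1 − 10} = 1 · 2^{−9} = 1/512.
As a reduced fraction: E[X] = 1/512 ≈ 0.00195.
Is E[X] < 1? YES.
Since E[X] < 1, there exists a 2-coloring of K_{5} with no monochromatic K_5; hence R(5, 5) > 5.

E[X] = 1/512 ≈ 0.00195; E[X] < 1, so R(5, 5) > 5.


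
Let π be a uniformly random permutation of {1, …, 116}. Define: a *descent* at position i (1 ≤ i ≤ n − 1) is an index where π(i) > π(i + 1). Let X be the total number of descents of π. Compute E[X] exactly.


Write X = Σ X_I over i = 1, …, 115, with X_I the indicator of one descent.
There are 115 indicators.
For each fixed i, the pair (π(i), π(i+1)) is a uniformly random ordered pair of distinct values from {1, …, 116}; by symmetry P[π(i) > π(i+1)] = 1/2.
By linearity: E[X] = 115 · (1/2) = (116 − 1) · (1/2) = 115/2 ≈ 57.500.

E[X] = 115/2 = 57.500.


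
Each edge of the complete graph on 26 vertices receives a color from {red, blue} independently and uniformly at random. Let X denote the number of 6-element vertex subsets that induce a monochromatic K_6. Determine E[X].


Let X = Σ_S X_S over the C(26, 6) = 230230 subsets S of size 6, where X_S = 1 if the K_6 on S is monochromatic.
For a fixed S, the K_6 on S has C(6, 2) = 15 edges. P[all 15 edges red] = (1/2)^15, and likewise for blue, so P[monochromatic] = 2·(1/2)^15 = 2^{1 − 15} = 1/16384.
By linearity of expectation: E[X] = C(26, 6) · 2^{1 − 15} = 230230 · 1/16384 = 115115/8192.
Numerically: E[X] ≈ 14.0521.

E[X] = C(26,6)·2^(1−C(6,2)) = 115115/8192 ≈ 14.0521.


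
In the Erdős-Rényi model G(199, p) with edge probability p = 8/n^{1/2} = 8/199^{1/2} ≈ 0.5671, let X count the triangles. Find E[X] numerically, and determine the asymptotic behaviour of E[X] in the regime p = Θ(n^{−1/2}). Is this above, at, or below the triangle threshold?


Number of potential triangles: C(199, 3) = 1293699.
Each occurs with probability p³ ≈ (0.5671)³ ≈ 1.823855e-01.
By linearity: E[X] = C(199, 3)·p³ ≈ 1293699 · 1.823855e-01 ≈ 235951.9597.
Since α = 1/2 < 1, p = c/n^{1/2} ≫ 1/n is above the triangle threshold p ~ 1/n. Asymptotically E[X] ~ (c³/6)·n^{3(1−α)} = (8³/6)·n^{1.5} → ∞; triangles are abundant w.h.p.

E[X] ≈ 235951.9597; in regime p = Θ(1/n^{1/2}) E[X] diverges (above the triangle threshold p ~ 1/n).


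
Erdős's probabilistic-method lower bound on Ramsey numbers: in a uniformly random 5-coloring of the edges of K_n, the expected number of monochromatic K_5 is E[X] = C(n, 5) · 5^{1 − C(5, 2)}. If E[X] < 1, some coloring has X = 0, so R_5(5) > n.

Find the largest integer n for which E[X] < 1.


We need C(n, 5) · 5^{1 − 10} < 1, i.e. C(n, 5) < 5^{10 − 1} = 1953125.
Check values of n near the boundary:
  n = 46: C(46, 5) = 1370754; 1370754 < 1953125? YES
  n = 47: C(47, 5) = 1533939; 1533939 < 1953125? YES
  n = 48: C(48, 5) = 1712304; 1712304 < 1953125? YES
  n = 49: C(49, 5) = 1906884; 1906884 < 1953125? YES
  n = 50: C(50, 5) = 2118760; 2118760 < 1953125? NO
The largest n with C(n, 5) < 1953125 is n = 49 (where E[X] = 1906884/1953125 ≈ 0.97632). Hence R_5(5) > 49, i.e. R_5(5) ≥ 50.

Largest n = 49; hence R_5(5) > 49.


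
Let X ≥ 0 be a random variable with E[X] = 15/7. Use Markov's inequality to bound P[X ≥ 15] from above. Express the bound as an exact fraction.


μ = E[X] = 15/7, a = 15.
Markov: P[X ≥ 15] ≤ μ/a = (15/7)/15 = 1/7.
Numerically: ≈ 0.1429.
(Since a = 15 > μ = 2.1429, the bound 1/7 is < 1 and informative.)

P[X ≥ 15] ≤ 1/7 ≈ 0.1429.


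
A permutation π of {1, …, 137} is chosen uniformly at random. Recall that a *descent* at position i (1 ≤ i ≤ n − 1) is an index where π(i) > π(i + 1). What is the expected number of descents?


Write X = Σ X_I over i = 1, …, 136, with X_I the indicator of one descent.
There are 136 indicators.
For each fixed i, the pair (π(i), π(i+1)) is a uniformly random ordered pair of distinct values from {1, …, 137}; by symmetry P[π(i) > π(i+1)] = 1/2.
By linearity: E[X] = 136 · (1/2) = (137 − 1) · (1/2) = 68 ≈ 68.000.

E[X] = 68 = 68.000.


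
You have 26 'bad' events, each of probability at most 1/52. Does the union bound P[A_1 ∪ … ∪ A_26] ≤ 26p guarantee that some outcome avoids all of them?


Union bound: P[∪_{i=1}^{26} A_i] ≤ Σ_i P[A_i] ≤ 26·p = 26·(1/52) = 1/2.
Numerically: 1/2 ≈ 0.500.
Is 1/2 < 1? YES.
Since P[∪ A_i] ≤ 1/2 < 1, the complement has P[∩ A_i^c] ≥ 1 − 1/2 = 1/2 > 0, so some outcome avoids every A_i.

26·p = 1/2 ≈ 0.500; existence CERTIFIED by the union bound.


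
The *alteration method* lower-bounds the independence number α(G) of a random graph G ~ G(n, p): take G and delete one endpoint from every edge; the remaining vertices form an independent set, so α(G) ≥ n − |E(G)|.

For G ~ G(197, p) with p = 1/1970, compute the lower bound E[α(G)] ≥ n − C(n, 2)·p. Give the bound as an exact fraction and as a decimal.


E[|E(G)|] = C(197, 2)·p = 19306 · (1/1970) = 49/5.
E[α(G)] ≥ n − E[|E(G)|] = 197 − 49/5 = 936/5.
Numerically: ≈ 187.200.
(This is only a lower bound; the true E[α(G)] may be larger.)

E[α(G)] ≥ 936/5 ≈ 187.200.


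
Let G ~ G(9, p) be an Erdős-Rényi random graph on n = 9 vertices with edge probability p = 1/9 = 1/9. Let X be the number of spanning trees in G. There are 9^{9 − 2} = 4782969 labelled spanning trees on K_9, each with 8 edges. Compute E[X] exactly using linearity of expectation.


K_9 has 9^{9 − 2} = 4782969 labelled spanning trees.
For each such spanning tree H, let X_H = 1 if all 8 edges of H are present in G. Then P[X_H = 1] = p^{8} = (1/9)^{8} = 1/43046721.
Summing the indicators: E[X] = Σ_H E[X_H] = 4782969 · p^{8} = 4782969 · 1/43046721 = 1/9.
Numerically: E[X] ≈ 0.11111.

E[X] = 4782969 · (1/9)^{8} = 1/9 ≈ 0.11111.


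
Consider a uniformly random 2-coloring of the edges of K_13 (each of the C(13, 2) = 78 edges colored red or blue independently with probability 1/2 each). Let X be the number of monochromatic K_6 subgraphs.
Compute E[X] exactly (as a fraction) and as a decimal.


Let X = Σ_S X_S over the C(13, 6) = 1716 subsets S of size 6, where X_S = 1 if the K_6 on S is monochromatic.
For a fixed S, the K_6 on S has C(6, 2) = 15 edges. P[all 15 edges red] = (1/2)^15, and likewise for blue, so P[monochromatic] = 2·(1/2)^15 = 2^{1 − 15} = 1/16384.
By linearity of expectation: E[X] = C(13, 6) · 2^{1 − 15} = 1716 · 1/16384 = 429/4096.
Numerically: E[X] ≈ 0.10474.

E[X] = C(13,6)·2^(1−C(6,2)) = 429/4096 ≈ 0.10474.


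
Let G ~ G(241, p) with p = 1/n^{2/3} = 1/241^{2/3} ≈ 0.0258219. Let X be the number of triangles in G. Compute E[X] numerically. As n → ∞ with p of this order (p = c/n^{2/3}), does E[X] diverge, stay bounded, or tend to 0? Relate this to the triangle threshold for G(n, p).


Number of potential triangles: C(241, 3) = 2303960.
Each occurs with probability p³ ≈ (0.0258219)³ ≈ 1.72173344e-05.
By linearity: E[X] = C(241, 3)·p³ ≈ 2303960 · 1.72173344e-05 ≈ 39.668050.
Since α = 2/3 < 1, p = c/n^{2/3} ≫ 1/n is above the triangle threshold p ~ 1/n. Asymptotically E[X] ~ (c³/6)·n^{3(1−α)} = (1³/6)·n^{1} → ∞; triangles are abundant w.h.p.

E[X] ≈ 39.668050; in regime p = Θ(1/n^{2/3}) E[X] diverges (above the triangle threshold p ~ 1/n).


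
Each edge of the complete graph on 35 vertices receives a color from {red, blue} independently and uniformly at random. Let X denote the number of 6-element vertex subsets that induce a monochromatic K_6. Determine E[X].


Let X = Σ_S X_S over the C(35, 6) = 1623160 subsets S of size 6, where X_S = 1 if the K_6 on S is monochromatic.
For a fixed S, the K_6 on S has C(6, 2) = 15 edges. P[all 15 edges red] = (1/2)^15, and likewise for blue, so P[monochromatic] = 2·(1/2)^15 = 2^{1 − 15} = 1/16384.
By linearity: E[X] = C(35, 6) · 2^{1 − 15} = 1623160 · 1/16384 = 202895/2048.
Numerically: E[X] ≈ 99.070.

E[X] = C(35,6)·2^(1−C(6,2)) = 202895/2048 ≈ 99.070.


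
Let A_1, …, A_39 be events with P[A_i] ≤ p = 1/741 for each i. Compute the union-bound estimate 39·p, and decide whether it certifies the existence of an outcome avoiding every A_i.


Union bound: P[∪_{i=1}^{39} A_i] ≤ Σ_i P[A_i] ≤ 39·p = 39·(1/741) = 1/19.
Numerically: 1/19 ≈ 0.052632.
Is 1/19 < 1? YES.
Since P[∪ A_i] ≤ 1/19 < 1, the complement has P[∩ A_i^c] ≥ 1 − 1/19 = 18/19 > 0, so some outcome avoids every A_i.

39·p = 1/19 ≈ 0.052632; existence CERTIFIED by the union bound.


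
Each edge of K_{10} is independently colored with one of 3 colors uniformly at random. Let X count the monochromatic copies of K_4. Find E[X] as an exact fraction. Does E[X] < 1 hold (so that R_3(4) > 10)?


E[X] = C(10, 4) · 3^{1 − 6} = 210 · 3^{−5} = 210/243.
As a reduced fraction: E[X] = 70/81 ≈ 0.8641975.
Is E[X] < 1? YES.
Since E[X] < 1, there exists a 3-coloring of K_{10} with no monochromatic K_4; hence R_3(4) > 10.

E[X] = 70/81 ≈ 0.8641975; E[X] < 1, so R_3(4) > 10.


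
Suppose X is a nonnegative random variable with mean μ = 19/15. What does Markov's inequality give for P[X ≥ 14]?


μ = E[X] = 19/15, a = 14.
Markov: P[X ≥ 14] ≤ μ/a = (19/15)/14 = 19/210.
Numerically: ≈ 0.090.
(Since a = 14 > μ = 1.267, the bound 19/210 is < 1 and informative.)

P[X ≥ 14] ≤ 19/210 ≈ 0.090.


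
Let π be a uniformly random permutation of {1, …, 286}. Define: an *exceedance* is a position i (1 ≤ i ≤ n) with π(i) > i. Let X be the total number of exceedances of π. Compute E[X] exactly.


Write X = Σ_{i=1}^{286} X_i, where X_i = 1_{π(i) > i}.
For each fixed i, π(i) is uniform over {1, …, 286} (marginal of a uniform permutation), so P[π(i) > i] = (n − i)/n. Summing: Σ_{i=1}^{286} (n − i)/n = (0 + 1 + … + 285)/286 = 286(286 − 1)/(2·286) = (286 − 1)/2.
Hence E[X] = Σ_{i=1}^{286} (286 − i)/286 = 285/2 ≈ 142.50000.

E[X] = 285/2 = 142.50000.


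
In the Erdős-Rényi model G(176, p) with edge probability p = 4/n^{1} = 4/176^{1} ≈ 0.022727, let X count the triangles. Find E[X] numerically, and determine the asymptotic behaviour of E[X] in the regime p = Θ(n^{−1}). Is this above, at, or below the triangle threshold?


Number of potential triangles: C(176, 3) = 893200.
Each occurs with probability p³ ≈ (0.022727)³ ≈ 1.1739294e-05.
By linearity: E[X] = C(176, 3)·p³ ≈ 893200 · 1.1739294e-05 ≈ 10.48554.
Here α = 1, so p = 4/n is exactly at the triangle threshold p ~ 1/n. Asymptotically E[X] → c³/6 = 4³/6 = 32/3 ≈ 10.66667, a bounded constant. In this regime the triangle count is asymptotically Poisson(c³/6).

E[X] ≈ 10.48554; in regime p = Θ(1/n^{1}) E[X] stays bounded (at the triangle threshold p ~ 1/n).


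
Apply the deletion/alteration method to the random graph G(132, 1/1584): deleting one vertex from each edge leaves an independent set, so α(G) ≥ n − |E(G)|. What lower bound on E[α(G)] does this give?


E[|E(G)|] = C(132, 2)·p = 8646 · (1/1584) = 131/24.
E[α(G)] ≥ n − E[|E(G)|] = 132 − 131/24 = 3037/24.
Numerically: ≈ 126.541667.
(This is only a lower bound; the true E[α(G)] may be larger.)

E[α(G)] ≥ 3037/24 ≈ 126.541667.


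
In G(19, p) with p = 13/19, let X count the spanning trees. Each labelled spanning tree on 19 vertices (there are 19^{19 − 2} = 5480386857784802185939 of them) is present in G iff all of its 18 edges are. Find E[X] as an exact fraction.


K_19 has 19^{19 − 2} = 5480386857784802185939 labelled spanning trees.
For each such spanning tree H, let X_H = 1 if all 18 edges of H are present in G. Then P[X_H = 1] = p^{18} = (13/19)^{18} = 112455406951957393129/104127350297911241532841.
Summing the indicators: E[X] = Σ_H E[X_H] = 5480386857784802185939 · p^{18} = 5480386857784802185939 · 112455406951957393129/104127350297911241532841 = 112455406951957393129/19.
Numerically: E[X] ≈ 5.919e+18.

E[X] = 5480386857784802185939 · (13/19)^{18} = 112455406951957393129/19 ≈ 5.919e+18.


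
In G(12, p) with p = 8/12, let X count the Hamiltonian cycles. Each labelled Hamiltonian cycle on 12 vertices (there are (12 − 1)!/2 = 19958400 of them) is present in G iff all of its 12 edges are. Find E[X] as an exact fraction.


K_12 has (12 − 1)!/2 = 19958400 labelled Hamiltonian cycles.
For each such Hamiltonian cycle H, let X_H = 1 if all 12 edges of H are present in G. Then P[X_H = 1] = p^{12} = (2/3)^{12} = 4096/531441.
By linearity of expectation: E[X] = Σ_H E[X_H] = 19958400 · p^{12} = 19958400 · 4096/531441 = 1009254400/6561.
Numerically: E[X] ≈ 1.5383e+05.

E[X] = 19958400 · (2/3)^{12} = 1009254400/6561 ≈ 1.5383e+05.
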